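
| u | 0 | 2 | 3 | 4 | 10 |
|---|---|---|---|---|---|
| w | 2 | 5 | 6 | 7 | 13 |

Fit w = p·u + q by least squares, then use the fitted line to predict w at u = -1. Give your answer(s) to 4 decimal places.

With design matrix A, AᵀA = [[129, 19]; [19, 5]] and Aᵀw = [186, 33]ᵀ.
Eliminating q: 5·(row 1) − 19·(row 2) gives 284·p = 5·186 − 19·33 = 303, so p = 303/284.
Then q = (33 − 19·(303/284))/5 = 723/284.
At u = -1: ŵ = (303/284)·(-1) + (723/284)·(1) = 105/71.

ŵ = 1.4789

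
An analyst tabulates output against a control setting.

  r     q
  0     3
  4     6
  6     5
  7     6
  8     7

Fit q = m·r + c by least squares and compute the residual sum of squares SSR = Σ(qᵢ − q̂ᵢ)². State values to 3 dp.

With design matrix X, XᵀX = [[165, 25]; [25, 5]] and Xᵀq = [152, 27]ᵀ.
Eliminating c: 5·(row 1) − 25·(row 2) gives 200·m = 5·152 − 25·27 = 85, so m = 17/40.
Then c = (27 − 25·(17/40))/5 = 131/40.
Residuals: -11/40, 41/40, -33/40, -1/4, 13/40; SSR = 79/40.

SSR = 1.975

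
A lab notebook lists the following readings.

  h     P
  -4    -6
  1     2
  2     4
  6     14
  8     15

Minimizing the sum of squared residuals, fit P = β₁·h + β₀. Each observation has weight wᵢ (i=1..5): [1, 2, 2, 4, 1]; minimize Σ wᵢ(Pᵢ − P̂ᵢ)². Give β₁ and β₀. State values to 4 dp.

β₁ = 2.0118, β₀ = 0.8598

Normal-equation sums: Σwᵢ·h·h = 234, Σwᵢ·h = 34, Σwᵢ·1 = 10.
Moment sums: Σwᵢ·h·P = 500, Σwᵢ·P = 77.
So XᵀWX·[β₁, β₀]ᵀ = XᵀWP: [[234, 34]; [34, 10]]·[β₁, β₀]ᵀ = [500, 77]ᵀ.
Δ = 234·10 − 34² = 1184.
β₁ = (500·10 − 34·77)/1184 = 1191/592; β₀ = (234·77 − 34·500)/1184 = 509/592.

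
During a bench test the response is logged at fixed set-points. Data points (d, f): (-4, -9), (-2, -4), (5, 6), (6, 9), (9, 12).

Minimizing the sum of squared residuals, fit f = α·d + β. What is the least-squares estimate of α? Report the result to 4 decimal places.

α = 1.6026

The normal system AᵀA·[α, β]ᵀ = Aᵀf is [[162, 14]; [14, 5]]·[α, β]ᵀ = [236, 14]ᵀ.
det = 162·5 − 14² = 614.
α = (236·5 − 14·14)/614 = 492/307; β = (162·14 − 14·236)/614 = -518/307.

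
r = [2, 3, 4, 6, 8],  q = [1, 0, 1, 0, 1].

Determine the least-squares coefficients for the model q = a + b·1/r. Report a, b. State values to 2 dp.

Normal-equation sums: Σ1 = 5, Σ1/r = 11/8, Σ1/r·1/r = 269/576.
For Xᵀq: Σq = 3, Σ1/r·q = 7/8.
So XᵀX·[a, b]ᵀ = Xᵀq: [[5, 11/8]; [11/8, 269/576]]·[a, b]ᵀ = [3, 7/8]ᵀ.
Eliminating b: (269/576)·(row 1) − (11/8)·(row 2) gives (4/9)·a = (269/576)·3 − (11/8)·(7/8) = 19/96, so a = 57/128.
Then b = ((7/8) − (11/8)·(57/128))/(269/576) = 9/16.

a = 0.45, b = 0.56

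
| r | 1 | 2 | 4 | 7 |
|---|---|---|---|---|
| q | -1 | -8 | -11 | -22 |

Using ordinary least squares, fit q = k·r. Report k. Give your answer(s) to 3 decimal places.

With design matrix M, MᵀM = [[70]] and Mᵀq = [-215]ᵀ.
Hence k = -215 / 70 ≈ -3.07143.

k = -3.071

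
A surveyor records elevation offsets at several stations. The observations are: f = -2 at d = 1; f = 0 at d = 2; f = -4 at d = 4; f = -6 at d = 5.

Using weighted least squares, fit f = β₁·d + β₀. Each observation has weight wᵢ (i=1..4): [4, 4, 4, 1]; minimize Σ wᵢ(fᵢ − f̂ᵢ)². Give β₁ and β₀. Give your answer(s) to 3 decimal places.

Normal-equation sums: Σwᵢ·d·d = 109, Σwᵢ·d = 33, Σwᵢ·1 = 13.
For MᵀWf: Σwᵢ·d·f = -102, Σwᵢ·f = -30.
Normal equations: [[109, 33]; [33, 13]]·[β₁, β₀]ᵀ = [-102, -30]ᵀ.
det = 109·13 − 33² = 328.
β₁ = ((-102)·13 − 33·(-30))/328 = -42/41; β₀ = (109·(-30) − 33·(-102))/328 = 12/41.

β₁ = -1.024, β₀ = 0.293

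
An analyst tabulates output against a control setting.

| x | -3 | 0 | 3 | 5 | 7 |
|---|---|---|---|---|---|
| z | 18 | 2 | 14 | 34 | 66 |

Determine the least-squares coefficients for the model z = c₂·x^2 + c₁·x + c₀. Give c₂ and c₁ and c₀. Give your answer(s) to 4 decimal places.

c₂ = 1.3993, c₁ = -0.7516, c₀ = 2.8572

Sums needed: Σx^2·x^2 = 3188, Σx^2·x = 468, Σx^2 = 92, Σx·x = 92, Σx = 12, Σ1 = 5.
For Aᵀz: Σx^2·z = 4372, Σx·z = 620, Σz = 134.
Inverting the 3×3 Gram matrix, [c₂, c₁, c₀]ᵀ = [7300/5217, -1307/1739, 14906/5217]ᵀ.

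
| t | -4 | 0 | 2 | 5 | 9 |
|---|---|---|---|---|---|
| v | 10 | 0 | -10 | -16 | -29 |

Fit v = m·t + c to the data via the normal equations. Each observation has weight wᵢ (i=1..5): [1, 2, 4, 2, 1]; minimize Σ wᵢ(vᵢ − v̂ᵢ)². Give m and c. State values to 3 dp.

m = -3.013, c = -2.171

Normal-equation sums: Σwᵢ·t·t = 163, Σwᵢ·t = 23, Σwᵢ·1 = 10.
Right-hand side: Σwᵢ·t·v = -541, Σwᵢ·v = -91.
Determinant 163·10 − 23² = 1101.
m = ((-541)·10 − 23·(-91))/1101 = -3317/1101; c = (163·(-91) − 23·(-541))/1101 = -2390/1101.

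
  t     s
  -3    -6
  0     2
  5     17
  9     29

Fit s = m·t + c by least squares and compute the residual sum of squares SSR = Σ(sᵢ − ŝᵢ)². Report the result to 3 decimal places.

SSR = 0.360

The normal equations are: 115·m + 11·c = 364;  11·m + 4·c = 42.
(Σt·t = 115, Σt = 11, Σ1 = 4, Σt·s = 364, Σs = 42.)
Eliminating c: 4·(row 1) − 11·(row 2) gives 339·m = 4·364 − 11·42 = 994, so m = 994/339.
Then c = (42 − 11·(994/339))/4 = 826/339.
Residuals: 122/339, -148/339, -11/113, 59/339; SSR = 122/339.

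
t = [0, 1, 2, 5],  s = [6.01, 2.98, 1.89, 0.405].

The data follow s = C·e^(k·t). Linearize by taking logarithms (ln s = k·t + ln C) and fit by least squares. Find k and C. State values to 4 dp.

Let Y = ln s. Fitting Y = k·t + ln C by least squares:
Σt = 8.0000, Σ(t)² = 30.0000, Σln s = 2.6181, Σt·ln s = -2.1543.
Normal system: [[30.0000, 8.0000]; [8.0000, 4]]·[k, ln C]ᵀ = [-2.1543, 2.6181]ᵀ.
Δ = 30.0000·4 − (8.0000)² = 56.0000; k = (-2.1543·4 − 8.0000·2.6181)/56.0000 = -0.52788, ln C = (30.0000·2.6181 − 8.0000·-2.1543)/56.0000 = 1.71028, so C = exp(1.71028) = 5.53052.

k = -0.5279, C = 5.5305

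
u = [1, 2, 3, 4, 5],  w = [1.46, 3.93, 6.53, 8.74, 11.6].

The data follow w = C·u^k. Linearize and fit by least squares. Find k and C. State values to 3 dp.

Taking logs, ln w = k·ln u + ln C, so regress ln w on ln u.
Sums: Σln u = 4.7875, Σ(ln u)² = 6.1995, Σln w = 8.2424, Σln u·ln w = 9.9602.
Normal system: [[6.1995, 4.7875]; [4.7875, 5]]·[k, ln C]ᵀ = [9.9602, 8.2424]ᵀ.
Δ = 6.1995·5 − (4.7875)² = 8.0774; k = (9.9602·5 − 4.7875·8.2424)/8.0774 = 1.28019, ln C = (6.1995·8.2424 − 4.7875·9.9602)/8.0774 = 0.42270, so C = exp(0.42270) = 1.52608.

k = 1.280, C = 1.526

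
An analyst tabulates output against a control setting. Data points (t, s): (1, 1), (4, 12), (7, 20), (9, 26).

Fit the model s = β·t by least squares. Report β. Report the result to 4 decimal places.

Compute the Gram sums: Σt·t = 147.
Right-hand side: Σt·s = 423.
Normal equations: [[147]]·[β]ᵀ = [423]ᵀ.
β = 423/147 = 2.87755.

β = 2.8776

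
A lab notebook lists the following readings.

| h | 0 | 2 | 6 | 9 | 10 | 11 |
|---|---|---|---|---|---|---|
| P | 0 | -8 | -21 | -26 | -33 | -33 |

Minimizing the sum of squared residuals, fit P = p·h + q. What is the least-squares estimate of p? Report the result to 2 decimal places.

Normal-equation sums: Σh·h = 342, Σh = 38, Σ1 = 6.
And Σh·P = -1069, ΣP = -121.
AᵀA·[p, q]ᵀ = AᵀP becomes [[342, 38]; [38, 6]]·[p, q]ᵀ = [-1069, -121]ᵀ.
Determinant 342·6 − 38² = 608.
p = ((-1069)·6 − 38·(-121))/608 = -227/76; q = (342·(-121) − 38·(-1069))/608 = -5/4.

p = -2.99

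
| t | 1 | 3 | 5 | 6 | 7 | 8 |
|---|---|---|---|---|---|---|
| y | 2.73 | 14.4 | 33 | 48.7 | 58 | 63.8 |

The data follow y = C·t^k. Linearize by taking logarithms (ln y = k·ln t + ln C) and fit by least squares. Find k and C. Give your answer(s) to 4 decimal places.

Linearized form: ln y = k·ln t + ln C. From the 6 transformed points,
Over the data: Σln t = 8.5252, Σ(ln t)² = 15.1183, Σln y = 19.2699, Σln t·ln y = 32.0628.
Normal system: [[15.1183, 8.5252]; [8.5252, 6]]·[k, ln C]ᵀ = [32.0628, 19.2699]ᵀ.
Solving (det = 18.0313): k = 1.55826, ln C = 0.99758, so C = exp(0.99758) = 2.71172.

k = 1.5583, C = 2.7117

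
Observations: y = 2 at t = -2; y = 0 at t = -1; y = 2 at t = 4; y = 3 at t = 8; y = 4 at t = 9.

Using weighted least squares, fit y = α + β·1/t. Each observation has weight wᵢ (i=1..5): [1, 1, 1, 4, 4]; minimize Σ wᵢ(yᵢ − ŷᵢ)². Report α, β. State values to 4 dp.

Compute the Gram sums: Σwᵢ·1 = 11, Σwᵢ·1/t = -11/36, Σwᵢ·1/t·1/t = 923/648.
And Σwᵢ·y = 32, Σwᵢ·1/t·y = 25/9.
Normal equations: [[11, -11/36]; [-11/36, 923/648]]·[α, β]ᵀ = [32, 25/9]ᵀ.
Eliminating β: (923/648)·(row 1) − (-11/36)·(row 2) gives (20185/1296)·α = (923/648)·32 − (-11/36)·(25/9) = 15043/324, so α = 60172/20185.
Then β = ((25/9) − (-11/36)·(60172/20185))/(923/648) = 4752/1835.

α = 2.9810, β = 2.5896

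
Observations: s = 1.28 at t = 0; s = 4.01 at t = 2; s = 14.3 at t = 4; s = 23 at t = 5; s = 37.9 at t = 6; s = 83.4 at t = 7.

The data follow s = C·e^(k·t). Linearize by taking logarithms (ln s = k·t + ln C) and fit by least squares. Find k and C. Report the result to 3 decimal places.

With ln sᵢ as the transformed response and tᵢ as the regressor:
Σt = 24.0000, Σ(t)² = 130.0000, Σln s = 15.4900, Σt·ln s = 81.8713.
Normal system: [[130.0000, 24.0000]; [24.0000, 6]]·[k, ln C]ᵀ = [81.8713, 15.4900]ᵀ.
Δ = 130.0000·6 − (24.0000)² = 204.0000; k = (81.8713·6 − 24.0000·15.4900)/204.0000 = 0.58563, ln C = (130.0000·15.4900 − 24.0000·81.8713)/204.0000 = 0.23916, so C = exp(0.23916) = 1.27018.

k = 0.586, C = 1.270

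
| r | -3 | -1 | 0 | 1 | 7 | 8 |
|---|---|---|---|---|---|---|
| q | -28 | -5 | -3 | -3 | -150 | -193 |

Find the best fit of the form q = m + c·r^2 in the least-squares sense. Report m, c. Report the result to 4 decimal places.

m = -1.5878, c = -3.0038

With design matrix A, AᵀA = [[6, 124]; [124, 6580]] and Aᵀq = [-382, -19962]ᵀ.
Determinant 6·6580 − 124² = 24104.
m = ((-382)·6580 − 124·(-19962))/24104 = -208/131; c = (6·(-19962) − 124·(-382))/24104 = -787/262.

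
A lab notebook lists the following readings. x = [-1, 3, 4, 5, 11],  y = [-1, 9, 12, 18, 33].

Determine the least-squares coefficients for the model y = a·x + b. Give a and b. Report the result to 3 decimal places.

Setting ∂/∂a … = 0 gives: 172·a + 22·b = 529;  22·a + 5·b = 71.
(Σx·x = 172, Σx = 22, Σ1 = 5, Σx·y = 529, Σy = 71.)
Determinant 172·5 − 22² = 376.
a = (529·5 − 22·71)/376 = 1083/376; b = (172·71 − 22·529)/376 = 287/188.

a = 2.880, b = 1.527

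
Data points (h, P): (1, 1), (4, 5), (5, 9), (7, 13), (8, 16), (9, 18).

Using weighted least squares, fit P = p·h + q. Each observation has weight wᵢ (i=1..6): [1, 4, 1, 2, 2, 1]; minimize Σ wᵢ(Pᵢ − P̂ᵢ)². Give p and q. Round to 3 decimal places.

With design matrix M, MᵀWM = [[397, 61]; [61, 11]] and MᵀWP = [726, 106]ᵀ.
Determinant 397·11 − 61² = 646.
p = (726·11 − 61·106)/646 = 40/17; q = (397·106 − 61·726)/646 = -58/17.

p = 2.353, q = -3.412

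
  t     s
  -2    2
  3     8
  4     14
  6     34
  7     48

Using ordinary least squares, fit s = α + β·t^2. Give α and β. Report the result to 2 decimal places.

α = -1.79, β = 1.01

The normal system MᵀM·[α, β]ᵀ = Mᵀs is [[5, 114]; [114, 4050]]·[α, β]ᵀ = [106, 3880]ᵀ.
Δ = 5·4050 − 114² = 7254.
α = (106·4050 − 114·3880)/7254 = -70/39; β = (5·3880 − 114·106)/7254 = 118/117.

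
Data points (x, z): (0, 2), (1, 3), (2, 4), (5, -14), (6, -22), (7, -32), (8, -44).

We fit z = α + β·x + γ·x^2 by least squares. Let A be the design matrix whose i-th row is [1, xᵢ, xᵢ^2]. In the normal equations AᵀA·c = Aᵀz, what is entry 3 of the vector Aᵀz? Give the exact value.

-5507

Entry 3 ↔ basis x^2, so (Aᵀz)_{3} = Σᵢ (x^2)·zᵢ = (0)·(2) + (1)·(3) + (4)·(4) + (25)·(-14) + (36)·(-22) + (49)·(-32) + (64)·(-44) = -5507.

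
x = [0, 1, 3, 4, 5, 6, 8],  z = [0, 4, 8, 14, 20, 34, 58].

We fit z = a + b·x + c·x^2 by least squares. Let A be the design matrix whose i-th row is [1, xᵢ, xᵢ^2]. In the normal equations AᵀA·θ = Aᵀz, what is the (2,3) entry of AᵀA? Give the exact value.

Row 2 ↔ basis x, column 3 ↔ basis x^2, so (AᵀA)_{2,3} = Σᵢ (x)·(x^2) = (0)·(0) + (1)·(1) + (3)·(9) + (4)·(16) + (5)·(25) + (6)·(36) + (8)·(64) = 945.

945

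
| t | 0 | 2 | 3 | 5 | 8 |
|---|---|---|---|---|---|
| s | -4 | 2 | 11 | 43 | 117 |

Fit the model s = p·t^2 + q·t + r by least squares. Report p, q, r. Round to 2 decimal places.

p = 1.97, q = -0.59, r = -4.33

From the data, Σt^2·t^2 = 4818, Σt^2·t = 672, Σt^2 = 102, Σt·t = 102, Σt = 18, Σ1 = 5.
Moment sums: Σt^2·s = 8670, Σt·s = 1188, Σs = 169.
Solving the 3×3 system (Gaussian elimination) gives p = 2446/1239, q = -737/1239, r = -1789/413.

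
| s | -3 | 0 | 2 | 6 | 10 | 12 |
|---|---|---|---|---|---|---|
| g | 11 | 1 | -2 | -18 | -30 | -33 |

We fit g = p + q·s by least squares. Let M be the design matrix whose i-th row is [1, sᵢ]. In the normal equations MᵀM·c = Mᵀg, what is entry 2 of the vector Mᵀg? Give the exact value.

-841

Entry 2 ↔ basis s, so (Mᵀg)_{2} = Σᵢ (s)·gᵢ = (-3)·(11) + (0)·(1) + (2)·(-2) + (6)·(-18) + (10)·(-30) + (12)·(-33) = -841.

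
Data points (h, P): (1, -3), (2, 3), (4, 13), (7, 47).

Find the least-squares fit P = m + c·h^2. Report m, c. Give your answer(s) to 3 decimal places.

Normal-equation sums: Σ1 = 4, Σh^2 = 70, Σh^2·h^2 = 2674.
Right-hand side: ΣP = 60, Σh^2·P = 2520.
Normal equations: [[4, 70]; [70, 2674]]·[m, c]ᵀ = [60, 2520]ᵀ.
Eliminating c: 2674·(row 1) − 70·(row 2) gives 5796·m = 2674·60 − 70·2520 = -15960, so m = -190/69.
Then c = (2520 − 70·(-190/69))/2674 = 70/69.

m = -2.754, c = 1.014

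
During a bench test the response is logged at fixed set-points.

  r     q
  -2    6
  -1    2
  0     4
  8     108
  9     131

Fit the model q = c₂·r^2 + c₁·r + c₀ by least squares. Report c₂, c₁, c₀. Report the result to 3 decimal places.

Normal-equation sums: Σr^2·r^2 = 10674, Σr^2·r = 1232, Σr^2 = 150, Σr·r = 150, Σr = 14, Σ1 = 5.
And Σr^2·q = 17549, Σr·q = 2029, Σq = 251.
So MᵀM·[c₂, c₁, c₀]ᵀ = Mᵀq: [[10674, 1232, 150]; [1232, 150, 14]; [150, 14, 5]]·[c₂, c₁, c₀]ᵀ = [17549, 2029, 251]ᵀ.
Solving the 3×3 system (Gaussian elimination) gives c₂ = 83077/61838, c₁ = 18761/8834, c₀ = 122121/30919.

c₂ = 1.343, c₁ = 2.124, c₀ = 3.950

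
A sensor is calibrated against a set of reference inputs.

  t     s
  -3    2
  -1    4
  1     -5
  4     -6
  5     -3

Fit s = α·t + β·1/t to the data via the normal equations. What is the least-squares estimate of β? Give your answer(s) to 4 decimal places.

β = -3.7940

The normal equations are: 52·α + 5·β = -54;  5·α + (7969/3600)·β = -353/30.
(Σt·t = 52, Σt·1/t = 5, Σ1/t·1/t = 7969/3600, Σt·s = -54, Σ1/t·s = -353/30.)
det = 52·(7969/3600) − 5² = 81097/900.
α = ((-54)·(7969/3600) − 5·(-353/30))/(81097/900) = -109263/162194; β = (52·(-353/30) − 5·(-54))/(81097/900) = -307680/81097.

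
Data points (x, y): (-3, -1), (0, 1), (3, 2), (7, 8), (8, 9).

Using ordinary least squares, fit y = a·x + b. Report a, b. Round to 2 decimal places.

Entries of MᵀM: Σx·x = 131, Σx = 15, Σ1 = 5.
Right-hand side: Σx·y = 137, Σy = 19.
Normal equations: [[131, 15]; [15, 5]]·[a, b]ᵀ = [137, 19]ᵀ.
det = 131·5 − 15² = 430.
a = (137·5 − 15·19)/430 = 40/43; b = (131·19 − 15·137)/430 = 217/215.

a = 0.93, b = 1.01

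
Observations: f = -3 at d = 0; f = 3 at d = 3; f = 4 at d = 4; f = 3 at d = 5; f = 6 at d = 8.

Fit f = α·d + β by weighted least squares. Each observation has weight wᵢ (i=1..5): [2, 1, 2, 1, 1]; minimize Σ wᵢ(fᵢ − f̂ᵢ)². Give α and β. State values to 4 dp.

α = 1.1737, β = -2.0240

Compute the Gram sums: Σwᵢ·d·d = 130, Σwᵢ·d = 24, Σwᵢ·1 = 7.
For MᵀWf: Σwᵢ·d·f = 104, Σwᵢ·f = 14.
Normal equations: [[130, 24]; [24, 7]]·[α, β]ᵀ = [104, 14]ᵀ.
Δ = 130·7 − 24² = 334.
α = (104·7 − 24·14)/334 = 196/167; β = (130·14 − 24·104)/334 = -338/167.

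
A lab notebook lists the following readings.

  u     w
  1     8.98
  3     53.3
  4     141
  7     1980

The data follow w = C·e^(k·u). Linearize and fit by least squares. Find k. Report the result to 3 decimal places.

Let Y = ln w. Fitting Y = k·u + ln C by least squares:
Σu = 15.0000, Σ(u)² = 75.0000, Σln w = 18.7105, Σu·ln w = 87.0538.
Equations: 75.0000·k + 15.0000·ln C = 87.0538;  15.0000·k + 4·ln C = 18.7105.
Solving (det = 75.0000): k = 0.90076, ln C = 1.29979.

k = 0.901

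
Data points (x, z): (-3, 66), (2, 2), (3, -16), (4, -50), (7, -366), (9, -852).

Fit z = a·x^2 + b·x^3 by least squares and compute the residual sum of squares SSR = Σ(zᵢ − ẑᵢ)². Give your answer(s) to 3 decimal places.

SSR = 18.662

Sums needed: Σx^2·x^2 = 9396, Σx^2·x^3 = 76912, Σx^3·x^3 = 654708.
For Mᵀz: Σx^2·z = -87288, Σx^3·z = -752044.
So MᵀM·[a, b]ᵀ = Mᵀz: [[9396, 76912]; [76912, 654708]]·[a, b]ᵀ = [-87288, -752044]ᵀ.
Determinant 9396·654708 − 76912² = 236180624.
a = ((-87288)·654708 − 76912·(-752044))/236180624 = 43316014/14761289; b = (9396·(-752044) − 76912·(-87288))/236180624 = -22044423/14761289.
Residuals: -10798473/14761289, 32613906/14761289, -30825329/14761289, -20277602/14761289, 36120629/14761289, -14830995/14761289; SSR = 275471484/14761289.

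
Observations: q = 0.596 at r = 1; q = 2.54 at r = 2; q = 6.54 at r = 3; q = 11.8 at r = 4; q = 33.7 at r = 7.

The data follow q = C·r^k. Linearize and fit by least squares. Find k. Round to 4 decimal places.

k = 2.0944

With ln qᵢ as the transformed response and ln rᵢ as the regressor:
Over the data: Σln r = 5.1240, Σ(ln r)² = 7.3958, Σln q = 8.2782, Σln r·ln q = 12.9755.
Normal system: [[7.3958, 5.1240]; [5.1240, 5]]·[k, ln C]ᵀ = [12.9755, 8.2782]ᵀ.
Slope k = (n·Σln r·ln q − Σln r·Σln q)/(n·Σ(ln r)² − (Σln r)²) = (5·12.9755 − 5.1240·8.2782)/10.7239 = 2.09442; ln C = (Σln q − k·Σln r)/n = -0.49071.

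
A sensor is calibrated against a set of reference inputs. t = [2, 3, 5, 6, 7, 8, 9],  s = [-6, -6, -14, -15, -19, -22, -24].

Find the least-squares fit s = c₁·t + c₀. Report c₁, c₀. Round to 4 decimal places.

Forming AᵀA = [[268, 40]; [40, 7]] and Aᵀs = [-715, -106]ᵀ gives AᵀA·[c₁, c₀]ᵀ = Aᵀs.
Δ = 268·7 − 40² = 276.
c₁ = ((-715)·7 − 40·(-106))/276 = -255/92; c₀ = (268·(-106) − 40·(-715))/276 = 16/23.

c₁ = -2.7717, c₀ = 0.6957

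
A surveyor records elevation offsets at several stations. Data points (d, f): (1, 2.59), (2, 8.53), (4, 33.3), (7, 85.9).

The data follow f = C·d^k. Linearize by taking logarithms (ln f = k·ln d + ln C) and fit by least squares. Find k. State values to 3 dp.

k = 1.818

Taking logs, ln f = k·ln d + ln C, so regress ln f on ln d.
Σln d = 4.0254, Σ(ln d)² = 6.1888, Σln f = 11.0540, Σln d·ln f = 15.0111.
Equations: 6.1888·k + 4.0254·ln C = 15.0111;  4.0254·k + 4·ln C = 11.0540.
Solving (det = 8.5519): k = 1.81808, ln C = 0.93389.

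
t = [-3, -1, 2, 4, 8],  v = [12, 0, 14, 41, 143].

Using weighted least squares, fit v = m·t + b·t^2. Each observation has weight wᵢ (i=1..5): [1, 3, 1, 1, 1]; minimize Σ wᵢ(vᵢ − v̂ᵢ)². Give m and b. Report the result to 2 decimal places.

m = 2.18, b = 1.97

With design matrix A, AᵀWA = [[96, 554]; [554, 4452]] and AᵀWv = [1300, 9972]ᵀ.
Eliminating b: 4452·(row 1) − 554·(row 2) gives 120476·m = 4452·1300 − 554·9972 = 263112, so m = 65778/30119.
Then b = (9972 − 554·(65778/30119))/4452 = 59278/30119.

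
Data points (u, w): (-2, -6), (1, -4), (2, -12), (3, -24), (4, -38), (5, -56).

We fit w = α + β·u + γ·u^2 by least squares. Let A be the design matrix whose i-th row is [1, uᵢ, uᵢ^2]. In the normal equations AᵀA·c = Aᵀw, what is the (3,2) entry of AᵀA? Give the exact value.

217

Row 3 ↔ basis u^2, column 2 ↔ basis u, so (AᵀA)_{3,2} = Σᵢ (u^2)·(u) = (4)·(-2) + (1)·(1) + (4)·(2) + (9)·(3) + (16)·(4) + (25)·(5) = 217.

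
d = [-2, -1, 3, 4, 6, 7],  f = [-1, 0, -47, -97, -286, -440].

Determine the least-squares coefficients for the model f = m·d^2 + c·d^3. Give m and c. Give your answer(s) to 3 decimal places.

m = -2.155, c = -0.972

From the data, Σd^2·d^2 = 4051, Σd^2·d^3 = 25817, Σd^3·d^3 = 169195.
And Σd^2·f = -33835, Σd^3·f = -220165.
Normal equations: [[4051, 25817]; [25817, 169195]]·[m, c]ᵀ = [-33835, -220165]ᵀ.
Eliminating c: 169195·(row 1) − 25817·(row 2) gives 18891456·m = 169195·(-33835) − 25817·(-220165) = -40713020, so m = -10178255/4722864.
Then c = ((-220165) − 25817·(-10178255/4722864))/169195 = -4592555/4722864.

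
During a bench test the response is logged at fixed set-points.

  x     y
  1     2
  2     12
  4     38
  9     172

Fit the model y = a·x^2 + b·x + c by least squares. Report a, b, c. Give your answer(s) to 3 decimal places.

a = 1.841, b = 2.752, c = -1.957

Compute the Gram sums: Σx^2·x^2 = 6834, Σx^2·x = 802, Σx^2 = 102, Σx·x = 102, Σx = 16, Σ1 = 4.
And Σx^2·y = 14590, Σx·y = 1726, Σy = 224.
So AᵀA·[a, b, c]ᵀ = Aᵀy: [[6834, 802, 102]; [802, 102, 16]; [102, 16, 4]]·[a, b, c]ᵀ = [14590, 1726, 224]ᵀ.
Inverting the 3×3 Gram matrix, [a, b, c]ᵀ = [5172/2809, 7729/2809, -5498/2809]ᵀ.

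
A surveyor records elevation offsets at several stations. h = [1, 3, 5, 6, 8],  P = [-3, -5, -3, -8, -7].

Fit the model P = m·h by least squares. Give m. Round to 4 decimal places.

m = -1.0148

Setting ∂/∂m … = 0 gives: 135·m = -137.
m = (-137)/135 = -1.01481.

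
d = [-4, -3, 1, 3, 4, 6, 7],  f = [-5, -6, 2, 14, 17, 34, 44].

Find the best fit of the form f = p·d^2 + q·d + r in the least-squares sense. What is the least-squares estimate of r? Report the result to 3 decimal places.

r = -1.175

Sums needed: Σd^2·d^2 = 4372, Σd^2·d = 560, Σd^2 = 136, Σd·d = 136, Σd = 14, Σ1 = 7.
For Mᵀf: Σd^2·f = 3646, Σd·f = 662, Σf = 100.
So MᵀM·[p, q, r]ᵀ = Mᵀf: [[4372, 560, 136]; [560, 136, 14]; [136, 14, 7]]·[p, q, r]ᵀ = [3646, 662, 100]ᵀ.
Row-reducing yields p = 97/198, q = 1765/594, r = -349/297.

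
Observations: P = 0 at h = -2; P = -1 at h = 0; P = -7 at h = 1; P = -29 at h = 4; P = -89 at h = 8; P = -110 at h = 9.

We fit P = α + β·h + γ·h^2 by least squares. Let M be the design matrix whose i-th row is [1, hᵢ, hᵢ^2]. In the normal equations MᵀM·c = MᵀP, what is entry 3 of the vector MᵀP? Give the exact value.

Entry 3 ↔ basis h^2, so (MᵀP)_{3} = Σᵢ (h^2)·Pᵢ = (4)·(0) + (0)·(-1) + (1)·(-7) + (16)·(-29) + (64)·(-89) + (81)·(-110) = -15077.

-15077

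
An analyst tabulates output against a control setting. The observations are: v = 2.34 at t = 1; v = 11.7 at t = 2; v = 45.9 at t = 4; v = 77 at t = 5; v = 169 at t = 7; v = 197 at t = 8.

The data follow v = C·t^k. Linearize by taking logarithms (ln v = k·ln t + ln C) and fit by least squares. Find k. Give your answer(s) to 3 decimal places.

Let Y = ln v. Fitting Y = k·ln t + ln C by least squares:
Over the data: Σln t = 7.7142, Σ(ln t)² = 13.1032, Σln v = 21.8931, Σln t·ln v = 34.9690.
Normal system: [[13.1032, 7.7142]; [7.7142, 6]]·[k, ln C]ᵀ = [34.9690, 21.8931]ᵀ.
Solving (det = 19.1098): k = 2.14159, ln C = 0.89540.

k = 2.142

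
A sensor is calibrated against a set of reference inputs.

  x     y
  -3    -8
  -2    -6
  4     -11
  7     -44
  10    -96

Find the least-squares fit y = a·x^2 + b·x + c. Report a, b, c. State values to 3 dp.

Sums needed: Σx^2·x^2 = 12754, Σx^2·x = 1372, Σx^2 = 178, Σx·x = 178, Σx = 16, Σ1 = 5.
For Mᵀy: Σx^2·y = -12028, Σx·y = -1276, Σy = -165.
Inverting the 3×3 Gram matrix, [a, b, c]ᵀ = [-75055/70773, 57460/70773, 50859/23591]ᵀ.

a = -1.061, b = 0.812, c = 2.156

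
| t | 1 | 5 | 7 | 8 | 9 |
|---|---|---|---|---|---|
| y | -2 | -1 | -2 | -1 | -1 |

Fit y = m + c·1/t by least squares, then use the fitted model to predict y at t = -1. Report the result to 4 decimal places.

ŷ = -0.2593

The normal equations are: 5·m + (3979/2520)·c = -7;  (3979/2520)·m + (6911641/6350400)·c = -6859/2520.
(Σ1 = 5, Σ1/t = 3979/2520, Σ1/t·1/t = 6911641/6350400, Σy = -7, Σ1/t·y = -6859/2520.)
Δ = 5·(6911641/6350400) − (3979/2520)² = 4681441/1587600.
m = ((-7)·(6911641/6350400) − (3979/2520)·(-6859/2520))/(4681441/1587600) = -10544763/9362882; c = (5·(-6859/2520) − (3979/2520)·(-7))/(4681441/1587600) = -4058460/4681441.
At t = -1: ŷ = (-10544763/9362882)·(1) + (-4058460/4681441)·(-1) = -2427843/9362882.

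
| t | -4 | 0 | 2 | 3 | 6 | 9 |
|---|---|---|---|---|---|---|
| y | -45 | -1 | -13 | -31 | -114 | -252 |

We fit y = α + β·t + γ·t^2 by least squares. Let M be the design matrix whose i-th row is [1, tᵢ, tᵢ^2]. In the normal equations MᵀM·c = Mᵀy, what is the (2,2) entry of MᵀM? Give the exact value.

Row 2 ↔ basis t, column 2 ↔ basis t, so (MᵀM)_{2,2} = Σᵢ (t)·(t) = (-4)·(-4) + (0)·(0) + (2)·(2) + (3)·(3) + (6)·(6) + (9)·(9) = 146.

146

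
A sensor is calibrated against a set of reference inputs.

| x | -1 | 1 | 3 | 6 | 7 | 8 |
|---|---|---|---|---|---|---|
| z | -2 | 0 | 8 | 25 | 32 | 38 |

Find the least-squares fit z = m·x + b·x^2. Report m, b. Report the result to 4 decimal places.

m = 1.6065, b = 0.4071

Normal-equation sums: Σx·x = 160, Σx·x^2 = 1098, Σx^2·x^2 = 7876.
Right-hand side: Σx·z = 704, Σx^2·z = 4970.
So MᵀM·[m, b]ᵀ = Mᵀz: [[160, 1098]; [1098, 7876]]·[m, b]ᵀ = [704, 4970]ᵀ.
det = 160·7876 − 1098² = 54556.
m = (704·7876 − 1098·4970)/54556 = 21911/13639; b = (160·4970 − 1098·704)/54556 = 5552/13639.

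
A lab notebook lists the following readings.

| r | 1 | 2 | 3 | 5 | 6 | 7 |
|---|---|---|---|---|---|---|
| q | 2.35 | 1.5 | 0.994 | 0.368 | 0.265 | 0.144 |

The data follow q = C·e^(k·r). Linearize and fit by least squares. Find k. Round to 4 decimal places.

Let Y = ln q. Fitting Y = k·r + ln C by least squares:
Σr = 24.0000, Σ(r)² = 124.0000, Σln q = -3.0118, Σr·ln q = -24.8848.
Equations: 124.0000·k + 24.0000·ln C = -24.8848;  24.0000·k + 6·ln C = -3.0118.
Δ = 124.0000·6 − (24.0000)² = 168.0000; k = (-24.8848·6 − 24.0000·-3.0118)/168.0000 = -0.45849, ln C = (124.0000·-3.0118 − 24.0000·-24.8848)/168.0000 = 1.33200.

k = -0.4585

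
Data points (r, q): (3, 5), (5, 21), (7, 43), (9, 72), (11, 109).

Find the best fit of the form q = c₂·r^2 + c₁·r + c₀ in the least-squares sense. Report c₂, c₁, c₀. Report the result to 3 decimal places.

c₂ = 0.875, c₁ = 0.700, c₀ = -4.775

The normal equations are: 24309·c₂ + 2555·c₁ + 285·c₀ = 21698;  2555·c₂ + 285·c₁ + 35·c₀ = 2268;  285·c₂ + 35·c₁ + 5·c₀ = 250.
Solving the 3×3 system (Gaussian elimination) gives c₂ = 7/8, c₁ = 7/10, c₀ = -191/40.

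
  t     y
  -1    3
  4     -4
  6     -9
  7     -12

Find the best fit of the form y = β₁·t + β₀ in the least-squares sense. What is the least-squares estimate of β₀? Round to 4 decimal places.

Normal-equation sums: Σt·t = 102, Σt = 16, Σ1 = 4.
For Aᵀy: Σt·y = -157, Σy = -22.
Normal equations: [[102, 16]; [16, 4]]·[β₁, β₀]ᵀ = [-157, -22]ᵀ.
Δ = 102·4 − 16² = 152.
β₁ = ((-157)·4 − 16·(-22))/152 = -69/38; β₀ = (102·(-22) − 16·(-157))/152 = 67/38.

β₀ = 1.7632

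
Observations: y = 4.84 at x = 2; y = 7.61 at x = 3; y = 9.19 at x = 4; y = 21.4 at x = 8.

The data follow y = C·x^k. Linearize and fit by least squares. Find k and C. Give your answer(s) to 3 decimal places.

Linearized form: ln y = k·ln x + ln C. From the 4 transformed points,
XᵀX = [[7.9333, 5.2575]; [5.2575, 4]], rhs = [12.7677, 8.8879]ᵀ  (here Σln x = 5.2575, Σ(ln x)² = 7.9333, Σln y = 8.8879, Σln x·ln y = 12.7677).
Solving (det = 4.0919): k = 1.06134, ln C = 0.82697, so C = exp(0.82697) = 2.28638.

k = 1.061, C = 2.286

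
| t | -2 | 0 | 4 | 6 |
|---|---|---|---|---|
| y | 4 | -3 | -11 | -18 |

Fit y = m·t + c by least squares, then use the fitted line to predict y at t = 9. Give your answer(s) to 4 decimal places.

From the data, Σt·t = 56, Σt = 8, Σ1 = 4.
Moment sums: Σt·y = -160, Σy = -28.
det = 56·4 − 8² = 160.
m = ((-160)·4 − 8·(-28))/160 = -13/5; c = (56·(-28) − 8·(-160))/160 = -9/5.
At t = 9: ŷ = (-13/5)·(9) + (-9/5)·(1) = -126/5.

ŷ = -25.2000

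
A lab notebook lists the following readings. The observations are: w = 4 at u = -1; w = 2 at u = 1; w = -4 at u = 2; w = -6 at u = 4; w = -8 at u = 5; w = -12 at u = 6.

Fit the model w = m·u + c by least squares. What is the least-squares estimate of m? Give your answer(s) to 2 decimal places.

Entries of XᵀX: Σu·u = 83, Σu = 17, Σ1 = 6.
And Σu·w = -146, Σw = -24.
det = 83·6 − 17² = 209.
m = ((-146)·6 − 17·(-24))/209 = -468/209; c = (83·(-24) − 17·(-146))/209 = 490/209.

m = -2.24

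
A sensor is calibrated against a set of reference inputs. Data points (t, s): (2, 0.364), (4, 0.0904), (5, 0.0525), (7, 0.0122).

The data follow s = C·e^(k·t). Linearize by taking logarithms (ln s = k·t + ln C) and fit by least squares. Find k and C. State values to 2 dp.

k = -0.67, C = 1.41

Linearized form: ln s = k·t + ln C. From the 4 transformed points,
Sums: Σt = 18.0000, Σ(t)² = 94.0000, Σln s = -10.7674, Σt·ln s = -57.2142.
Normal system: [[94.0000, 18.0000]; [18.0000, 4]]·[k, ln C]ᵀ = [-57.2142, -10.7674]ᵀ.
Solving (det = 52.0000): k = -0.67392, ln C = 0.34081, so C = exp(0.34081) = 1.40609.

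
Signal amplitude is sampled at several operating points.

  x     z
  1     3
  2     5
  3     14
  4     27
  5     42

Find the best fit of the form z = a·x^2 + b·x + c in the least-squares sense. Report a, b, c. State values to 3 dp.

a = 2.143, b = -2.857, c = 3.200

Normal-equation sums: Σx^2·x^2 = 979, Σx^2·x = 225, Σx^2 = 55, Σx·x = 55, Σx = 15, Σ1 = 5.
And Σx^2·z = 1631, Σx·z = 373, Σz = 91.
Inverting the 3×3 Gram matrix, [a, b, c]ᵀ = [15/7, -20/7, 16/5]ᵀ.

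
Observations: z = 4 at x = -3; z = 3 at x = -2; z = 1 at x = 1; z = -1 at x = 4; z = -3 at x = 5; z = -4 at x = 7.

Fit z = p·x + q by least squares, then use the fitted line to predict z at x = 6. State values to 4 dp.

ẑ = -3.2000

Normal-equation sums: Σx·x = 104, Σx = 12, Σ1 = 6.
For Mᵀz: Σx·z = -64, Σz = 0.
Normal equations: [[104, 12]; [12, 6]]·[p, q]ᵀ = [-64, 0]ᵀ.
Eliminating q: 6·(row 1) − 12·(row 2) gives 480·p = 6·(-64) − 12·0 = -384, so p = -4/5.
Then q = (0 − 12·(-4/5))/6 = 8/5.
At x = 6: ẑ = (-4/5)·(6) + (8/5)·(1) = -16/5.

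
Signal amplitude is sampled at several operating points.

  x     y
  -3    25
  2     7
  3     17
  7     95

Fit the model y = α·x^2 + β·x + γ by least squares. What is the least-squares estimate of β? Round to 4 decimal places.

β = -1.4028

Sums needed: Σx^2·x^2 = 2579, Σx^2·x = 351, Σx^2 = 71, Σx·x = 71, Σx = 9, Σ1 = 4.
For Aᵀy: Σx^2·y = 5061, Σx·y = 655, Σy = 144.
Row-reducing yields α = 2553/1214, β = -1703/1214, γ = 1110/607.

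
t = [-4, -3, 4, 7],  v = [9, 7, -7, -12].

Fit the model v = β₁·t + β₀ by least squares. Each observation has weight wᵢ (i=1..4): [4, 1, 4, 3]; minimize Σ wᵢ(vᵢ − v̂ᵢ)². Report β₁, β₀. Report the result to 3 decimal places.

Compute the Gram sums: Σwᵢ·t·t = 284, Σwᵢ·t = 18, Σwᵢ·1 = 12.
Right-hand side: Σwᵢ·t·v = -529, Σwᵢ·v = -21.
So AᵀWA·[β₁, β₀]ᵀ = AᵀWv: [[284, 18]; [18, 12]]·[β₁, β₀]ᵀ = [-529, -21]ᵀ.
Δ = 284·12 − 18² = 3084.
β₁ = ((-529)·12 − 18·(-21))/3084 = -995/514; β₀ = (284·(-21) − 18·(-529))/3084 = 593/514.

β₁ = -1.936, β₀ = 1.154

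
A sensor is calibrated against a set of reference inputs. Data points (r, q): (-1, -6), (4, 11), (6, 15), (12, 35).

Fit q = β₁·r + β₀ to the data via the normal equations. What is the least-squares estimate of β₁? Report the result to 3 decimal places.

Entries of AᵀA: Σr·r = 197, Σr = 21, Σ1 = 4.
And Σr·q = 560, Σq = 55.
Determinant 197·4 − 21² = 347.
β₁ = (560·4 − 21·55)/347 = 1085/347; β₀ = (197·55 − 21·560)/347 = -925/347.

β₁ = 3.127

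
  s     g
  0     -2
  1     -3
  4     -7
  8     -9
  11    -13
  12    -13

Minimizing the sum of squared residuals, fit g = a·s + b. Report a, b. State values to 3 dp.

The normal system XᵀX·[a, b]ᵀ = Xᵀg is [[346, 36]; [36, 6]]·[a, b]ᵀ = [-402, -47]ᵀ.
Eliminating b: 6·(row 1) − 36·(row 2) gives 780·a = 6·(-402) − 36·(-47) = -720, so a = -12/13.
Then b = ((-47) − 36·(-12/13))/6 = -179/78.

a = -0.923, b = -2.295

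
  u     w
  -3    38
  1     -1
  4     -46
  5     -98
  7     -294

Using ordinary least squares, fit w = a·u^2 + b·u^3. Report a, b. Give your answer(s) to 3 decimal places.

a = 1.197, b = -1.027

The normal system AᵀA·[a, b]ᵀ = Aᵀw is [[3364, 20714]; [20714, 138100]]·[a, b]ᵀ = [-17251, -117063]ᵀ.
Δ = 3364·138100 − 20714² = 35498604.
a = ((-17251)·138100 − 20714·(-117063))/35498604 = 21239941/17749302; b = (3364·(-117063) − 20714·(-17251))/35498604 = -18231359/17749302.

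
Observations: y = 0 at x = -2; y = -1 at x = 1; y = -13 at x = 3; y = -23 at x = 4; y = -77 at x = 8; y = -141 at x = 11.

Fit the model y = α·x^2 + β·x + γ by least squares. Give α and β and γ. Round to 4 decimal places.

Sums needed: Σx^2·x^2 = 19091, Σx^2·x = 1927, Σx^2 = 215, Σx·x = 215, Σx = 25, Σ1 = 6.
And Σx^2·y = -22475, Σx·y = -2299, Σy = -255.
MᵀM·[α, β, γ]ᵀ = Mᵀy becomes [[19091, 1927, 215]; [1927, 215, 25]; [215, 25, 6]]·[α, β, γ]ᵀ = [-22475, -2299, -255]ᵀ.
Inverting the 3×3 Gram matrix, [α, β, γ]ᵀ = [-101601/99368, -163317/99368, 49025/49684]ᵀ.

α = -1.0225, β = -1.6436, γ = 0.9867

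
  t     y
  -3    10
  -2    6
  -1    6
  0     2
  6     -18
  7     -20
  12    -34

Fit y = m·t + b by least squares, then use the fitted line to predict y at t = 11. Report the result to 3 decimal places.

ŷ = -31.690

Normal-equation sums: Σt·t = 243, Σt = 19, Σ1 = 7.
Moment sums: Σt·y = -704, Σy = -48.
det = 243·7 − 19² = 1340.
m = ((-704)·7 − 19·(-48))/1340 = -1004/335; b = (243·(-48) − 19·(-704))/1340 = 428/335.
At t = 11: ŷ = (-1004/335)·(11) + (428/335)·(1) = -10616/335.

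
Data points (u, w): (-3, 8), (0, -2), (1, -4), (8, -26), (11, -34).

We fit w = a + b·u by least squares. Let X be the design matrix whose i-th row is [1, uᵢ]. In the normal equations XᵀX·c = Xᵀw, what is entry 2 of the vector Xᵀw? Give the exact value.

Entry 2 ↔ basis u, so (Xᵀw)_{2} = Σᵢ (u)·wᵢ = (-3)·(8) + (0)·(-2) + (1)·(-4) + (8)·(-26) + (11)·(-34) = -610.

-610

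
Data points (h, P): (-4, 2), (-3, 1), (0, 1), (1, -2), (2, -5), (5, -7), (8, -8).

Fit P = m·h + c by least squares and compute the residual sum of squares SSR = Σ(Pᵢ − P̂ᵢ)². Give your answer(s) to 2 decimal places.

SSR = 10.74

From the data, Σh·h = 119, Σh = 9, Σ1 = 7.
For AᵀP: Σh·P = -122, ΣP = -18.
Normal equations: [[119, 9]; [9, 7]]·[m, c]ᵀ = [-122, -18]ᵀ.
Determinant 119·7 − 9² = 752.
m = ((-122)·7 − 9·(-18))/752 = -173/188; c = (119·(-18) − 9·(-122))/752 = -261/188.
Residuals: -55/188, -35/94, 449/188, 29/94, -333/188, -95/94, 3/4; SSR = 505/47.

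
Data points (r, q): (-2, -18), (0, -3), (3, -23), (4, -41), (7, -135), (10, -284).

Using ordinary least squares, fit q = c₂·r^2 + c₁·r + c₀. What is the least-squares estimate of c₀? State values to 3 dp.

XᵀX·[c₂, c₁, c₀]ᵀ = Xᵀq reads: 12754·c₂ + 1426·c₁ + 178·c₀ = -35950;  1426·c₂ + 178·c₁ + 22·c₀ = -3982;  178·c₂ + 22·c₁ + 6·c₀ = -504.
Row-reducing yields c₂ = -7027/2310, c₁ = 1037/462, c₀ = -764/385.

c₀ = -1.984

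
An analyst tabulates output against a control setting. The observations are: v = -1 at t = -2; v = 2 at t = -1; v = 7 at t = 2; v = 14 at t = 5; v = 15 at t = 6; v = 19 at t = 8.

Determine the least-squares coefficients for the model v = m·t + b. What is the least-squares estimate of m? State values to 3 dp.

The normal equations are: 134·m + 18·b = 326;  18·m + 6·b = 56.
(Σt·t = 134, Σt = 18, Σ1 = 6, Σt·v = 326, Σv = 56.)
det = 134·6 − 18² = 480.
m = (326·6 − 18·56)/480 = 79/40; b = (134·56 − 18·326)/480 = 409/120.

m = 1.975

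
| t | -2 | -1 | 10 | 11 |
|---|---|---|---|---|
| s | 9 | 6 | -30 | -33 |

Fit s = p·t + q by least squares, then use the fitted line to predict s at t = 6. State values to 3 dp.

Sums needed: Σt·t = 226, Σt = 18, Σ1 = 4.
For Xᵀs: Σt·s = -687, Σs = -48.
XᵀX·[p, q]ᵀ = Xᵀs becomes [[226, 18]; [18, 4]]·[p, q]ᵀ = [-687, -48]ᵀ.
Δ = 226·4 − 18² = 580.
p = ((-687)·4 − 18·(-48))/580 = -471/145; q = (226·(-48) − 18·(-687))/580 = 759/290.
At t = 6: ŝ = (-471/145)·(6) + (759/290)·(1) = -4893/290.

ŝ = -16.872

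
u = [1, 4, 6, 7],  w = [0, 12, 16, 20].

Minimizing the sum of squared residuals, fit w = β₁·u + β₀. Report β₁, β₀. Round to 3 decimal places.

β₁ = 3.238, β₀ = -2.571

Compute the Gram sums: Σu·u = 102, Σu = 18, Σ1 = 4.
Moment sums: Σu·w = 284, Σw = 48.
Δ = 102·4 − 18² = 84.
β₁ = (284·4 − 18·48)/84 = 68/21; β₀ = (102·48 − 18·284)/84 = -18/7.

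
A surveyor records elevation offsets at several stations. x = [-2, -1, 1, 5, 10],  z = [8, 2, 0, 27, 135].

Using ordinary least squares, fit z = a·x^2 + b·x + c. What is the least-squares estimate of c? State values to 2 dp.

c = -1.26

Setting ∂/∂a … = 0 gives: 10643·a + 1117·b + 131·c = 14209;  1117·a + 131·b + 13·c = 1467;  131·a + 13·b + 5·c = 172.
(Σx^2·x^2 = 10643, Σx^2·x = 1117, Σx^2 = 131, Σx·x = 131, Σx = 13, Σ1 = 5, Σx^2·z = 14209, Σx·z = 1467, Σz = 172.)
Inverting the 3×3 Gram matrix, [a, b, c]ᵀ = [2425/1572, -959/524, -989/786]ᵀ.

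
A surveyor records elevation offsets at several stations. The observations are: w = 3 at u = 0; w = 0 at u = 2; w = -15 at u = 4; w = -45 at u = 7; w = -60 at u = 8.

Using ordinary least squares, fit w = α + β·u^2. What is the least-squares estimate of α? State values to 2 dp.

The normal system XᵀX·[α, β]ᵀ = Xᵀw is [[5, 133]; [133, 6769]]·[α, β]ᵀ = [-117, -6285]ᵀ.
Eliminating β: 6769·(row 1) − 133·(row 2) gives 16156·α = 6769·(-117) − 133·(-6285) = 43932, so α = 1569/577.
Then β = ((-6285) − 133·(1569/577))/6769 = -3966/4039.

α = 2.72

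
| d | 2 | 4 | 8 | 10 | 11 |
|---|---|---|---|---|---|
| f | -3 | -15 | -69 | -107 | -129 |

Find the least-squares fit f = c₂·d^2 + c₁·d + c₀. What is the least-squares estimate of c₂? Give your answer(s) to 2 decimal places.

Normal-equation sums: Σd^2·d^2 = 29009, Σd^2·d = 2915, Σd^2 = 305, Σd·d = 305, Σd = 35, Σ1 = 5.
Moment sums: Σd^2·f = -30977, Σd·f = -3107, Σf = -323.
So AᵀA·[c₂, c₁, c₀]ᵀ = Aᵀf: [[29009, 2915, 305]; [2915, 305, 35]; [305, 35, 5]]·[c₂, c₁, c₀]ᵀ = [-30977, -3107, -323]ᵀ.
Row-reducing yields c₂ = -23/22, c₁ = -28/55, c₀ = 301/110.

c₂ = -1.05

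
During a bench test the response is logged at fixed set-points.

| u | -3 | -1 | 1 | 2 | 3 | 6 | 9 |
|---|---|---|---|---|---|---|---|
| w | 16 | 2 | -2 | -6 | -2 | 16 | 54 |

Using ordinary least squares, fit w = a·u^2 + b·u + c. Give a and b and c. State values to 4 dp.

From the data, Σu^2·u^2 = 8037, Σu^2·u = 953, Σu^2 = 141, Σu·u = 141, Σu = 17, Σ1 = 7.
And Σu^2·w = 5052, Σu·w = 512, Σw = 78.
So AᵀA·[a, b, c]ᵀ = Aᵀw: [[8037, 953, 141]; [953, 141, 17]; [141, 17, 7]]·[a, b, c]ᵀ = [5052, 512, 78]ᵀ.
Inverting the 3×3 Gram matrix, [a, b, c]ᵀ = [131371/127228, -392835/127228, -68619/31807]ᵀ.

a = 1.0326, b = -3.0876, c = -2.1574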